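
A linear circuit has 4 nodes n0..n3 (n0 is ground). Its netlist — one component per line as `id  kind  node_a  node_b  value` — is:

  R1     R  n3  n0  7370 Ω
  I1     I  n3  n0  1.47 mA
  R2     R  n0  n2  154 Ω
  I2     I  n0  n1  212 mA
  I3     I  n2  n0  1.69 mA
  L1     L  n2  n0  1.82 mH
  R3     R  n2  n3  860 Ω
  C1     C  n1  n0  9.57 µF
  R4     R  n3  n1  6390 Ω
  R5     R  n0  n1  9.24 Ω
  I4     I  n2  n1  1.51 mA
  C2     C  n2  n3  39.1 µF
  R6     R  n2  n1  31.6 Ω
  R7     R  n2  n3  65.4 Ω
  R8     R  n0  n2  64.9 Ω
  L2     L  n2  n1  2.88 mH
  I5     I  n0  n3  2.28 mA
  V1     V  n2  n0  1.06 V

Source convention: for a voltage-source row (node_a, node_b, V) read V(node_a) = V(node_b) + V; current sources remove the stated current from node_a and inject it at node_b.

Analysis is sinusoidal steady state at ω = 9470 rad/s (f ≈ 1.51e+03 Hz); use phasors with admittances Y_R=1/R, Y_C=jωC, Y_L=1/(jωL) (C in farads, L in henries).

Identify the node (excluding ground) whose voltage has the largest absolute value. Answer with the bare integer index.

Apply KCL at each of the 3 non-ground nodes and solve the resulting linear system.
Node n1: branches {I2, C1, R4, R5, I4, R6, L2} → V_1 = 1.444-0.8341j
Node n2: branches {R2, I3, L1, R3, I4, C2, R6, R7, R8, L2, V1} → V_2 = 1.060+0.000j
Node n3: branches {R1, I1, R3, R4, C2, R7, I5} → V_3 = 1.060-0.001973j
Source currents: i(V1)=-0.04412+0.02089j

1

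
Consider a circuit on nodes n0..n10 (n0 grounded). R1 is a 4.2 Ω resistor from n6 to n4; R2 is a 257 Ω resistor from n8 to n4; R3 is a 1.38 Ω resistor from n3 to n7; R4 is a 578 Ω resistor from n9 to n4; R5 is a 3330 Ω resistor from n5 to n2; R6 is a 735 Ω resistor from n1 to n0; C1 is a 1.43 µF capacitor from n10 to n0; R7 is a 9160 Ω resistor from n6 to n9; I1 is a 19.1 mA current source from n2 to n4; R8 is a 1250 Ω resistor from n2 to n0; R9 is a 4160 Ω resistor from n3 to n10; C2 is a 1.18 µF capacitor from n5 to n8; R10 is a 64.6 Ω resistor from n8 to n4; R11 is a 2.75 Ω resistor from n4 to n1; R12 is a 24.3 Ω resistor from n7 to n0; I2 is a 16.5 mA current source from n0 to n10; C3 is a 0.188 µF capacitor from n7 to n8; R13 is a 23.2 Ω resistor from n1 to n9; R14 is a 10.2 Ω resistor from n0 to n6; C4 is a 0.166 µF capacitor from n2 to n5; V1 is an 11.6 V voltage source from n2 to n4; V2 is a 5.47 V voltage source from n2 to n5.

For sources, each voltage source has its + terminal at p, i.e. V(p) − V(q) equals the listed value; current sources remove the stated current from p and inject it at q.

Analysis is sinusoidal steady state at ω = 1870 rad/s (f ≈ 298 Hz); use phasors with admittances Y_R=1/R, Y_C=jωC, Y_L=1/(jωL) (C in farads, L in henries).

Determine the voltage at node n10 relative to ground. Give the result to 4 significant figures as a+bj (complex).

Apply KCL at each of the 10 non-ground nodes and solve the resulting linear system.
Node n1: branches {R6, R11, R13} → V_1 = -0.1256+0.0001540j
Node n2: branches {R5, I1, R8, C4, V1, V2} → V_2 = 11.47+0.0001546j
Node n3: branches {R3, R9} → V_3 = -0.002795-0.03782j
Node n4: branches {R1, R2, R4, I1, R10, R11, V1} → V_4 = -0.1260+0.0001546j
Node n5: branches {R5, C2, C4, V2} → V_5 = 6.004+0.0001546j
Node n6: branches {R1, R7, R14} → V_6 = -0.08929+0.0001095j
Node n7: branches {R3, R12, C3} → V_7 = -0.002978-0.03580j
Node n8: branches {R2, C2, R10, C3} → V_8 = -0.03447+0.6886j
Node n9: branches {R4, R7, R13} → V_9 = -0.1255+0.0001539j
Node n10: branches {C1, R9, I2} → V_10 = 0.5468-6.121j
Source currents: i(V1)=-0.02980-0.01332j, i(V2)=-0.0001236+0.01163j

0.5468-6.121j V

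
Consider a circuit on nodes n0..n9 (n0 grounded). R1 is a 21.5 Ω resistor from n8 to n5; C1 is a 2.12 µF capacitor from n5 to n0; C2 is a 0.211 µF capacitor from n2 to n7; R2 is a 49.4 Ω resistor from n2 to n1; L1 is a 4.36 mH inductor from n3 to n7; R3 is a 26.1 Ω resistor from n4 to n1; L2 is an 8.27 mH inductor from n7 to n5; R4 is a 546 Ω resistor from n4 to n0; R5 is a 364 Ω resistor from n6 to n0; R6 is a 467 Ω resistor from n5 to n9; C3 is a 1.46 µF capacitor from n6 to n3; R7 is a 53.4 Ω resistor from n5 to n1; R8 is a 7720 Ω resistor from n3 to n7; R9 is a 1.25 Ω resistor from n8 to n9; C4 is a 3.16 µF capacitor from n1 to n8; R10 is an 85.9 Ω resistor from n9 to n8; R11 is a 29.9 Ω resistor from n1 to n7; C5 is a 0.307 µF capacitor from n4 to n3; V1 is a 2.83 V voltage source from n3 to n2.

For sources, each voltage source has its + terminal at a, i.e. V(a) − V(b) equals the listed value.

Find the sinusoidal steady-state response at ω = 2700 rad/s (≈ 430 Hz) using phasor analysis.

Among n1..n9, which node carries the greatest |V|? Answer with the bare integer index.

MNA unknowns: 9 node voltages V₁..V_9 plus 1 source current (V1)
R1: Y=0.04651+0.000j on G[8,5]
C1: Y=0.000+0.005724j on G[5,0]
C2: Y=0.000+0.0005697j on G[2,7]
R2: Y=0.02024+0.000j on G[2,1]
L1: Y=0.000-0.08495j on G[3,7]
R3: Y=0.03831+0.000j on G[4,1]
L2: Y=0.000-0.04478j on G[7,5]
R4: Y=0.001832+0.000j on G[4,0]
R5: Y=0.002747+0.000j on G[6,0]
R6: Y=0.002141+0.000j on G[5,9]
C3: Y=0.000+0.003942j on G[6,3]
R7: Y=0.01873+0.000j on G[5,1]
R8: Y=0.0001295+0.000j on G[3,7]
R9: Y=0.8000+0.000j on G[8,9]
C4: Y=0.000+0.008532j on G[1,8]
R10: Y=0.01164+0.000j on G[9,8]
R11: Y=0.03344+0.000j on G[1,7]
C5: Y=0.000+0.0008289j on G[4,3]
V1: row V3−V2=2.83, i_V1 at 3,2
solve → V1=-0.7962+0.1337j, V2=-2.811+0.5313j, V3=0.01905+0.5313j, V4=-0.7679+0.1438j, V5=-0.2219-0.3592j, V6=-0.2364+0.3665j, V7=-0.07766+0.03658j, V8=-0.3229-0.4422j, V9=-0.3227-0.4419j
aux → i_V1=-0.04107+0.006492j

2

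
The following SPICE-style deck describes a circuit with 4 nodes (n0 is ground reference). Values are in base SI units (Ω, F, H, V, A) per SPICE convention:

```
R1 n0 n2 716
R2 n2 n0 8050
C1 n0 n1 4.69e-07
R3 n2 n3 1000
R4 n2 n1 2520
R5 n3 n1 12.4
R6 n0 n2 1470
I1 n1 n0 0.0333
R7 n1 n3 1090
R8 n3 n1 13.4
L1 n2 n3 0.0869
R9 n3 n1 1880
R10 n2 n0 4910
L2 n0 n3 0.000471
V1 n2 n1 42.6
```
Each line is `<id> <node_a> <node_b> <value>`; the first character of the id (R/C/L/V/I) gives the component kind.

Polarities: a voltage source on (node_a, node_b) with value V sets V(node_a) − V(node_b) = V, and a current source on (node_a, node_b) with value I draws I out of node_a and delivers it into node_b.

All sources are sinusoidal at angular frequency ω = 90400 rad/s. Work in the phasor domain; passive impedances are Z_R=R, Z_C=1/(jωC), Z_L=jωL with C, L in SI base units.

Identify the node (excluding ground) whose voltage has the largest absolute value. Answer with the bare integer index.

2

Apply KCL at each of the 3 non-ground nodes and solve the resulting linear system.
Node n1: branches {C1, R4, R5, I1, R7, R8, R9, V1} → V_1 = -1.626+6.508j
Node n2: branches {R1, R2, R3, R4, R6, L1, R10, V1} → V_2 = 40.97+6.508j
Node n3: branches {R3, R5, R7, R8, L1, R9, L2} → V_3 = -2.270+6.135j
Source currents: i(V1)=-0.1587-0.01052j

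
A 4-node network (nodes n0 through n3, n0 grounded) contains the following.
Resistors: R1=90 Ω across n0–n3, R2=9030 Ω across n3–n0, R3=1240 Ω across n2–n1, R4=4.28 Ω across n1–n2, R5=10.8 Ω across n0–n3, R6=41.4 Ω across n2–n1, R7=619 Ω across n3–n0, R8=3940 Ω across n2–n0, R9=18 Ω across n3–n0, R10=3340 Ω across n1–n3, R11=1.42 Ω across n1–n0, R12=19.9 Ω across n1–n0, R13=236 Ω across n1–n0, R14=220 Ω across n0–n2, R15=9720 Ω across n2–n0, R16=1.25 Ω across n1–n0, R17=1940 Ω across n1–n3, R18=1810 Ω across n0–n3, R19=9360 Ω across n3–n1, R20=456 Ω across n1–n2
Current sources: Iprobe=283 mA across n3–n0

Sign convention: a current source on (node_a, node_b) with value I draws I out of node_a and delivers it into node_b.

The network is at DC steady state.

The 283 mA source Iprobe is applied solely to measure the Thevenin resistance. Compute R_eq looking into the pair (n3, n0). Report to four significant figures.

Element admittances at DC:
  Y(R1) = 0.01111 S between n0,n3
  Y(R2) = 0.0001107 S between n3,n0
  Y(R3) = 0.0008065 S between n2,n1
  Y(R4) = 0.2336 S between n1,n2
  Y(R5) = 0.09259 S between n0,n3
  Y(R6) = 0.02415 S between n2,n1
  Y(R7) = 0.001616 S between n3,n0
  Y(R8) = 0.0002538 S between n2,n0
  Y(R9) = 0.05556 S between n3,n0
  Y(R10) = 0.0002994 S between n1,n3
  Y(R11) = 0.7042 S between n1,n0
  Y(R12) = 0.05025 S between n1,n0
  Y(R13) = 0.004237 S between n1,n0
  Y(R14) = 0.004545 S between n0,n2
  Y(R15) = 0.0001029 S between n2,n0
  Y(R16) = 0.8000 S between n1,n0
  Y(R17) = 0.0005155 S between n1,n3
  Y(R18) = 0.0005525 S between n0,n3
  Y(R19) = 0.0001068 S between n3,n1
  Y(R20) = 0.002193 S between n1,n2
  Iprobe: injects 0.283 A into n0 (from n3)
Assemble and solve the 3×3 MNA system:
  V(n1)=-0.001026  V(n2)=-0.001007  V(n3)=-1.742

R_eq = 6.155 Ω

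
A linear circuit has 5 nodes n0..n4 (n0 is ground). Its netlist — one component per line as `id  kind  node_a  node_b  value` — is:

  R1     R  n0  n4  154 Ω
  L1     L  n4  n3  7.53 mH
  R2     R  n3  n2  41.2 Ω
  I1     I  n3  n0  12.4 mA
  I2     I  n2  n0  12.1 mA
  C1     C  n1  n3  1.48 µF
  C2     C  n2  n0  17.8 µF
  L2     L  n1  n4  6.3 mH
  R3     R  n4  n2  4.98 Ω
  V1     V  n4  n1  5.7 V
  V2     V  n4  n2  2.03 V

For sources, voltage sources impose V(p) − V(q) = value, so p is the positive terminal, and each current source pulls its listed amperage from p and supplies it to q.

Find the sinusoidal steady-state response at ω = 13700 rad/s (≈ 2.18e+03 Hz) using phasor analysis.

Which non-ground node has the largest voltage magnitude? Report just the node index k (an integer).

1

Element admittances at ω=13700 rad/s:
  Y(R1) = 0.006494+0.000j S between n0,n4
  Y(L1) = 0.000-0.009694j S between n4,n3
  Y(R2) = 0.02427+0.000j S between n3,n2
  I1: injects 0.0124 A into n0 (from n3)
  I2: injects 0.0121 A into n0 (from n2)
  Y(C1) = 0.000+0.02028j S between n1,n3
  Y(C2) = 0.000+0.2439j S between n2,n0
  Y(L2) = 0.000-0.01159j S between n1,n4
  Y(R3) = 0.2008+0.000j S between n4,n2
  V1: constraint V(n4)−V(n1) = 5.7
  V2: constraint V(n4)−V(n2) = 2.03
Assemble and solve the 6×6 MNA system:
  V(n1)=-3.674+0.1544j  V(n2)=-0.004112+0.1544j  V(n3)=-1.854-2.916j  V(n4)=2.026+0.1544j
  i(V1)=-0.06225+0.02913j  i(V2)=-0.3883+0.07352j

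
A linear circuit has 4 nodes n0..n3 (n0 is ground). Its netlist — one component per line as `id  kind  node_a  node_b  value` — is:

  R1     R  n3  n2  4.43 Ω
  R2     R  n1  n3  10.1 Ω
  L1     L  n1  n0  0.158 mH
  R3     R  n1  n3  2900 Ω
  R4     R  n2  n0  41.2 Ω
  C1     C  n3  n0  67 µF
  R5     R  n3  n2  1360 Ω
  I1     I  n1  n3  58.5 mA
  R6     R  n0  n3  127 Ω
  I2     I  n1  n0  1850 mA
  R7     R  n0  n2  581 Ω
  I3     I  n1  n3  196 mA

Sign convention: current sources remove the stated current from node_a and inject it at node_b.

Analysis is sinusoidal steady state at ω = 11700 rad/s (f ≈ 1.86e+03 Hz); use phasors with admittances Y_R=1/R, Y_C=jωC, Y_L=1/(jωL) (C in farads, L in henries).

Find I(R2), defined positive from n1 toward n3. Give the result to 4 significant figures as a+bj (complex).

Apply KCL at each of the 3 non-ground nodes and solve the resulting linear system.
Node n1: branches {R2, L1, R3, I1, I2, I3} → V_1 = -0.6495-3.851j
Node n2: branches {R1, R4, R5, R7} → V_2 = -0.3908-0.2825j
Node n3: branches {R1, R2, R3, C1, R5, I1, R6, I3} → V_3 = -0.4357-0.3149j

-0.02117-0.3501j A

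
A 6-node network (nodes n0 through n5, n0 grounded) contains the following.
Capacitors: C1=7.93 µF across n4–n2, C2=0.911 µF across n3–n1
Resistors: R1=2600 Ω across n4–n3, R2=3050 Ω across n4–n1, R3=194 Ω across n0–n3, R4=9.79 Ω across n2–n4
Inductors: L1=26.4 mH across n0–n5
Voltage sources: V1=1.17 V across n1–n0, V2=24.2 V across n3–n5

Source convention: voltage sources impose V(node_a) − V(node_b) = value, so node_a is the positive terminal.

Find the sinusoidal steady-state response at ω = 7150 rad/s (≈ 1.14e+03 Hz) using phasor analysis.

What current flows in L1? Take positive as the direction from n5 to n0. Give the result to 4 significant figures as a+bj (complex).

-0.1139+0.1540j A

MNA unknowns: 5 node voltages V₁..V_5 plus 2 source currents (V1, V2)
C1: Y=0.000+0.05670j on G[4,2]
R1: Y=0.0003846+0.000j on G[4,3]
R2: Y=0.0003279+0.000j on G[4,1]
R3: Y=0.005155+0.000j on G[0,3]
C2: Y=0.000+0.006514j on G[3,1]
R4: Y=0.1021+0.000j on G[2,4]
L1: Y=0.000-0.005298j on G[0,5]
V1: row V1−V0=1.17, i_V1 at 1,0
V2: row V3−V5=24.2, i_V2 at 3,5
solve → V1=1.170+0.000j, V2=-2.088-11.61j, V3=-4.866-21.51j, V4=-2.088-11.61j, V5=-29.07-21.51j
aux → i_V1=0.1390-0.04312j, i_V2=-0.1139+0.1540j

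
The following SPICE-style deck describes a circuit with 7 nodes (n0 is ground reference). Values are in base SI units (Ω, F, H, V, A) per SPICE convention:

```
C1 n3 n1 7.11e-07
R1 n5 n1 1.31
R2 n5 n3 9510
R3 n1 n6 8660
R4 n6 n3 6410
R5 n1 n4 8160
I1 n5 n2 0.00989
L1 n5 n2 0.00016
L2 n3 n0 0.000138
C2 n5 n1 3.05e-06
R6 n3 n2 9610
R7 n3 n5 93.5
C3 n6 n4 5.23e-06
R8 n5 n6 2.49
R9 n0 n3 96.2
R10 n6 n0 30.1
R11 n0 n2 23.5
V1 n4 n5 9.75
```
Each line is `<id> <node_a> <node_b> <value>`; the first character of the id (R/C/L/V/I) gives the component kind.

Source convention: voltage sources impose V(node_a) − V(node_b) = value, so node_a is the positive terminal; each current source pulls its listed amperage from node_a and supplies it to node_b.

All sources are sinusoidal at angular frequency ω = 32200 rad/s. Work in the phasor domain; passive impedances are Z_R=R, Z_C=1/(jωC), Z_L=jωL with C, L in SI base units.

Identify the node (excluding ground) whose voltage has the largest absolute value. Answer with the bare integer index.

Element admittances at ω=32200 rad/s:
  Y(C1) = 0.000+0.02289j S between n3,n1
  Y(R1) = 0.7634+0.000j S between n5,n1
  Y(R2) = 0.0001052+0.000j S between n5,n3
  Y(R3) = 0.0001155+0.000j S between n1,n6
  Y(R4) = 0.0001560+0.000j S between n6,n3
  Y(R5) = 0.0001225+0.000j S between n1,n4
  I1: injects 0.00989 A into n2 (from n5)
  Y(L1) = 0.000-0.1941j S between n5,n2
  Y(L2) = 0.000-0.2250j S between n3,n0
  Y(C2) = 0.000+0.09821j S between n5,n1
  Y(R6) = 0.0001041+0.000j S between n3,n2
  Y(R7) = 0.01070+0.000j S between n3,n5
  Y(C3) = 0.000+0.1684j S between n6,n4
  Y(R8) = 0.4016+0.000j S between n5,n6
  Y(R9) = 0.01040+0.000j S between n0,n3
  Y(R10) = 0.03322+0.000j S between n6,n0
  Y(R11) = 0.04255+0.000j S between n0,n2
  V1: constraint V(n4)−V(n5) = 9.75
Assemble and solve the 7×7 MNA system:
  V(n1)=-0.7481-1.130j  V(n2)=-0.9176-0.9087j  V(n3)=0.1533+0.07336j  V(n4)=9.032-1.161j  V(n5)=-0.7178-1.161j  V(n6)=0.6304+2.180j
  i(V1)=-0.5638-1.415j

4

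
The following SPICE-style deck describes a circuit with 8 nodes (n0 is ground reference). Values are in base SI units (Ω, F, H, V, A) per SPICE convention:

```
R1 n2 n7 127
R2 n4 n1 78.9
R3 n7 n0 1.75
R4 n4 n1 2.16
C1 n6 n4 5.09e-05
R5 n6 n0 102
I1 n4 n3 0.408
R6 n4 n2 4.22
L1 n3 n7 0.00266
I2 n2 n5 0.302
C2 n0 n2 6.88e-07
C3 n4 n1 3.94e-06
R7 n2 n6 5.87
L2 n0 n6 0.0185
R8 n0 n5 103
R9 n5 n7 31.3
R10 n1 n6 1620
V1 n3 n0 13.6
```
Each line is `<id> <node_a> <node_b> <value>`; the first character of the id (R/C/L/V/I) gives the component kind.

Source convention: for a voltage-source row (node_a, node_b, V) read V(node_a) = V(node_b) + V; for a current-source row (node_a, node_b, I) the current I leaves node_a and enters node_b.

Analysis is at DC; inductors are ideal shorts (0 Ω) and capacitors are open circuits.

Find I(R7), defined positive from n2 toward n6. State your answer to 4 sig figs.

-0.5733 A

MNA unknowns: 7 node voltages V₁..V_7 plus 3 source currents (L1, L2, V1)
R1: Y=0.007874 on G[2,7]
R2: Y=0.01267 on G[4,1]
R3: Y=0.5714 on G[7,0]
R4: Y=0.4630 on G[4,1]
C1: Y=0.000 on G[6,4]
R5: Y=0.009804 on G[6,0]
I1: z[4]−=0.408, z[3]+=0.408
R6: Y=0.2370 on G[4,2]
L1: row V3−V7=0, i_L1 at 3,7
I2: z[2]−=0.302, z[5]+=0.302
C2: Y=0.000 on G[0,2]
C3: Y=0.000 on G[4,1]
R7: Y=0.1704 on G[2,6]
L2: row V0−V6=0, i_L2 at 0,6
R8: Y=0.009709 on G[0,5]
R9: Y=0.03195 on G[5,7]
R10: Y=0.0006173 on G[1,6]
V1: row V3−V0=13.6, i_V1 at 3,0
solve → V1=-5.067, V2=-3.365, V3=13.60, V4=-5.074, V5=17.68, V6=0.000, V7=13.60
aux → i_L1=7.775, i_L2=0.5764, i_V1=-7.367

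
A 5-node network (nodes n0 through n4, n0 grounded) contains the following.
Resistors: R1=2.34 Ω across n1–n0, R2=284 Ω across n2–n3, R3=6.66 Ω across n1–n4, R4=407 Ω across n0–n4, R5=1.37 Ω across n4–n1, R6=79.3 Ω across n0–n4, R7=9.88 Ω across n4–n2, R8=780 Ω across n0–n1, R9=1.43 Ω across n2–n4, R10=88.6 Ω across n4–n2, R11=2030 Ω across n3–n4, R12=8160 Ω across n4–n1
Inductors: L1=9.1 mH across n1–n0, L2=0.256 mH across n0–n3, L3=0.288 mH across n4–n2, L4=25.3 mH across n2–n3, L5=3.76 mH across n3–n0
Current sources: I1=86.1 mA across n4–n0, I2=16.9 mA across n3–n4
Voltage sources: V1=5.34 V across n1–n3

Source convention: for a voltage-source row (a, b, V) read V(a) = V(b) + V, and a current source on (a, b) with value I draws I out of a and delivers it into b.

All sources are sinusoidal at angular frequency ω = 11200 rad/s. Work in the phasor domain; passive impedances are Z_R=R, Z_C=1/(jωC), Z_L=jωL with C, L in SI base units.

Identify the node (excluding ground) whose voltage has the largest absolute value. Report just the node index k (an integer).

3

MNA unknowns: 4 node voltages V₁..V_4 plus 1 source current (V1)
R1: Y=0.4274+0.000j on G[1,0]
R2: Y=0.003521+0.000j on G[2,3]
L1: Y=0.000-0.009812j on G[1,0]
R3: Y=0.1502+0.000j on G[1,4]
L2: Y=0.000-0.3488j on G[0,3]
I1: z[4]−=0.0861, z[0]+=0.0861
R4: Y=0.002457+0.000j on G[0,4]
L3: Y=0.000-0.3100j on G[4,2]
R5: Y=0.7299+0.000j on G[4,1]
I2: z[3]−=0.0169, z[4]+=0.0169
R6: Y=0.01261+0.000j on G[0,4]
L4: Y=0.000-0.003529j on G[2,3]
R7: Y=0.1012+0.000j on G[4,2]
R8: Y=0.001282+0.000j on G[0,1]
R9: Y=0.6993+0.000j on G[2,4]
R10: Y=0.01129+0.000j on G[4,2]
R11: Y=0.0004926+0.000j on G[3,4]
L5: Y=0.000-0.02375j on G[3,0]
R12: Y=0.0001225+0.000j on G[4,1]
V1: row V1−V3=5.34, i_V1 at 1,3
solve → V1=2.109-2.668j, V2=1.946-2.591j, V3=-3.231-2.668j, V4=1.973-2.603j
aux → i_V1=-0.9980+1.221j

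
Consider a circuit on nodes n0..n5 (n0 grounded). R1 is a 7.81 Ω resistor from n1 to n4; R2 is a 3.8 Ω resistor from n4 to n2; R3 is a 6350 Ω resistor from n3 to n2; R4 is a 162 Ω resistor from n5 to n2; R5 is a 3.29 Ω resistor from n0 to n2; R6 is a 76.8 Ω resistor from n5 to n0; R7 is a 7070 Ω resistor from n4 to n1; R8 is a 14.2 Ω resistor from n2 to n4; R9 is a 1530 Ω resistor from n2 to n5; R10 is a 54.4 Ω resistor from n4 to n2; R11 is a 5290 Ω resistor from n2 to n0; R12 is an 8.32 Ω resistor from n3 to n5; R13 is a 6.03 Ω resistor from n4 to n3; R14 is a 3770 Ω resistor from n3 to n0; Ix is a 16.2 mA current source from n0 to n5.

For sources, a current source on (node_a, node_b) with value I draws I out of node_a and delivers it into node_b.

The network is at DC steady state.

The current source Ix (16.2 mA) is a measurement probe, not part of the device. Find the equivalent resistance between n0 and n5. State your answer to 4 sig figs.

R_eq = 14.99 Ω

Element admittances at DC:
  Y(R1) = 0.1280 S between n1,n4
  Y(R2) = 0.2632 S between n4,n2
  Y(R3) = 0.0001575 S between n3,n2
  Y(R4) = 0.006173 S between n5,n2
  Y(R5) = 0.3040 S between n0,n2
  Y(R6) = 0.01302 S between n5,n0
  Y(R7) = 0.0001414 S between n4,n1
  Y(R8) = 0.07042 S between n2,n4
  Y(R9) = 0.0006536 S between n2,n5
  Y(R10) = 0.01838 S between n4,n2
  Y(R11) = 0.0001890 S between n2,n0
  Y(R12) = 0.1202 S between n3,n5
  Y(R13) = 0.1658 S between n4,n3
  Y(R14) = 0.0002653 S between n3,n0
  Ix: injects 0.0162 A into n5 (from n0)
Assemble and solve the 5×5 MNA system:
  V(n1)=0.07574  V(n2)=0.04274  V(n3)=0.1458  V(n4)=0.07574  V(n5)=0.2429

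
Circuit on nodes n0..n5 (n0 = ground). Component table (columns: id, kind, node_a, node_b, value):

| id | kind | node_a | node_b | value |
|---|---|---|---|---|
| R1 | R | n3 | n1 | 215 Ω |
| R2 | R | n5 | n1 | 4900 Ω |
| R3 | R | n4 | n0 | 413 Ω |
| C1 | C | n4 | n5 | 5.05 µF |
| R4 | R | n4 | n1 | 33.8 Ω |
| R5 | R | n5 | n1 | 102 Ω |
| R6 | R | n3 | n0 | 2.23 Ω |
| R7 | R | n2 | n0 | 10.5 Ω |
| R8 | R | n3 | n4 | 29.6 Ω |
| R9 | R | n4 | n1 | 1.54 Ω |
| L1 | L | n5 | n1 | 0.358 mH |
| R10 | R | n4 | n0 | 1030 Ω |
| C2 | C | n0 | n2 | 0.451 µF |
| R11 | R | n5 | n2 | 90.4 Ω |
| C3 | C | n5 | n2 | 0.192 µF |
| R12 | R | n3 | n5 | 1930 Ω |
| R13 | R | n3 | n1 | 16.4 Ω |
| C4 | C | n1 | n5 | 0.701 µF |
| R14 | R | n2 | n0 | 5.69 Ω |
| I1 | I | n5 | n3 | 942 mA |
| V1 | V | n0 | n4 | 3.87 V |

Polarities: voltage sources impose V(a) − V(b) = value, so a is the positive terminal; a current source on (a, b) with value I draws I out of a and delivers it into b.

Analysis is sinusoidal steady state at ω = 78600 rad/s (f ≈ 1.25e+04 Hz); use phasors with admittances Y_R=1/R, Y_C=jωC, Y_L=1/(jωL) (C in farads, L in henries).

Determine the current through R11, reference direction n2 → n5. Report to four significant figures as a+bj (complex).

0.03936-0.02379j A

Element admittances at ω=78600 rad/s:
  Y(R1) = 0.004651+0.000j S between n3,n1
  Y(R2) = 0.0002041+0.000j S between n5,n1
  Y(R3) = 0.002421+0.000j S between n4,n0
  Y(C1) = 0.000+0.3969j S between n4,n5
  Y(R4) = 0.02959+0.000j S between n4,n1
  Y(R5) = 0.009804+0.000j S between n5,n1
  Y(R6) = 0.4484+0.000j S between n3,n0
  Y(R7) = 0.09524+0.000j S between n2,n0
  Y(R8) = 0.03378+0.000j S between n3,n4
  Y(R9) = 0.6494+0.000j S between n4,n1
  Y(L1) = 0.000-0.03554j S between n5,n1
  Y(R10) = 0.0009709+0.000j S between n4,n0
  Y(C2) = 0.000+0.03545j S between n0,n2
  Y(R11) = 0.01106+0.000j S between n5,n2
  Y(C3) = 0.000+0.01509j S between n5,n2
  Y(R12) = 0.0005181+0.000j S between n3,n5
  Y(R13) = 0.06098+0.000j S between n3,n1
  Y(C4) = 0.000+0.05510j S between n1,n5
  Y(R14) = 0.1757+0.000j S between n2,n0
  I1: injects 0.942 A into n3 (from n5)
  V1: constraint V(n0)−V(n4) = 3.87
Assemble and solve the 6×6 MNA system:
  V(n1)=-3.494+0.01913j  V(n2)=-0.2747-0.07441j  V(n3)=1.058+0.004252j  V(n4)=-3.870+0.000j  V(n5)=-3.833+2.076j
  i(V1)=0.3893-0.02800j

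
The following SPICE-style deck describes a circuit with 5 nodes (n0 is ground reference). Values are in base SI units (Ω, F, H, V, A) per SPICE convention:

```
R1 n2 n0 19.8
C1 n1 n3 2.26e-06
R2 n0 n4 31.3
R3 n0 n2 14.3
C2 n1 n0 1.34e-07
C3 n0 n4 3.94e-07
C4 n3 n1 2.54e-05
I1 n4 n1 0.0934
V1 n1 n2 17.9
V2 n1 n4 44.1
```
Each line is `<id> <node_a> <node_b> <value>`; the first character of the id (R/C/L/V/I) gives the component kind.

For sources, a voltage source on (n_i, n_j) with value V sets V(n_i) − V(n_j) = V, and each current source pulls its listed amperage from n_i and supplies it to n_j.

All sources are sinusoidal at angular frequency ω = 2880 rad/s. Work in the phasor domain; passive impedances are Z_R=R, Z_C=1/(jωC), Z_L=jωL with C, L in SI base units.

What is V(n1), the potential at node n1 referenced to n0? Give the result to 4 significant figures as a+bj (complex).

MNA unknowns: 4 node voltages V₁..V_4 plus 2 source currents (V1, V2)
R1: Y=0.05051+0.000j on G[2,0]
C1: Y=0.000+0.006509j on G[1,3]
R2: Y=0.03195+0.000j on G[0,4]
R3: Y=0.06993+0.000j on G[0,2]
C2: Y=0.000+0.0003859j on G[1,0]
C3: Y=0.000+0.001135j on G[0,4]
C4: Y=0.000+0.07315j on G[3,1]
I1: z[4]−=0.0934, z[1]+=0.0934
V1: row V1−V2=17.9, i_V1 at 1,2
V2: row V1−V4=44.1, i_V2 at 1,4
solve → V1=23.39+0.09494j, V2=5.494+0.09494j, V3=23.39+0.09494j, V4=-20.71+0.09494j
aux → i_V1=0.6617+0.01143j, i_V2=-0.5682-0.02046j

23.39+0.09494j V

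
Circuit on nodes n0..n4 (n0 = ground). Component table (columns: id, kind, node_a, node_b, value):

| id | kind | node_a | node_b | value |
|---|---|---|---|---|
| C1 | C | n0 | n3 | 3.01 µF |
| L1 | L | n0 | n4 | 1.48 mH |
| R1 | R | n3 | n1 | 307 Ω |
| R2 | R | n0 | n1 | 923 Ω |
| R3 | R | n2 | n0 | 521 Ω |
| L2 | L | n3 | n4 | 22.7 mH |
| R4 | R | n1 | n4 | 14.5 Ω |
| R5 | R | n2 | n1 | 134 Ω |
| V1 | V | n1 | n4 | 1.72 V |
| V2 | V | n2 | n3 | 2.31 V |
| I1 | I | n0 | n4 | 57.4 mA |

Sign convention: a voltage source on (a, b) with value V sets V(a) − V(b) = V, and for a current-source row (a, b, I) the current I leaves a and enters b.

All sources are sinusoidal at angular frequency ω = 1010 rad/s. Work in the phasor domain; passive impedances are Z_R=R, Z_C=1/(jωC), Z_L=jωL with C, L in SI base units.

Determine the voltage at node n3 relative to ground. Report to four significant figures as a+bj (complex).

MNA unknowns: 4 node voltages V₁..V_4 plus 2 source currents (V1, V2)
C1: Y=0.000+0.003040j on G[0,3]
L1: Y=0.000-0.6690j on G[0,4]
R1: Y=0.003257+0.000j on G[3,1]
R2: Y=0.001083+0.000j on G[0,1]
R3: Y=0.001919+0.000j on G[2,0]
L2: Y=0.000-0.04362j on G[3,4]
R4: Y=0.06897+0.000j on G[1,4]
R5: Y=0.007463+0.000j on G[2,1]
V1: row V1−V4=1.72, i_V1 at 1,4
V2: row V2−V3=2.31, i_V2 at 2,3
I1: z[0]−=0.0574, z[4]+=0.0574
solve → V1=1.720+0.07648j, V2=2.292+0.008011j, V3=-0.01764+0.008011j, V4=6.669e-05+0.07648j
aux → i_V1=-0.1219-0.0008168j, i_V2=-0.008671+0.0004955j

-0.01764+0.008011j V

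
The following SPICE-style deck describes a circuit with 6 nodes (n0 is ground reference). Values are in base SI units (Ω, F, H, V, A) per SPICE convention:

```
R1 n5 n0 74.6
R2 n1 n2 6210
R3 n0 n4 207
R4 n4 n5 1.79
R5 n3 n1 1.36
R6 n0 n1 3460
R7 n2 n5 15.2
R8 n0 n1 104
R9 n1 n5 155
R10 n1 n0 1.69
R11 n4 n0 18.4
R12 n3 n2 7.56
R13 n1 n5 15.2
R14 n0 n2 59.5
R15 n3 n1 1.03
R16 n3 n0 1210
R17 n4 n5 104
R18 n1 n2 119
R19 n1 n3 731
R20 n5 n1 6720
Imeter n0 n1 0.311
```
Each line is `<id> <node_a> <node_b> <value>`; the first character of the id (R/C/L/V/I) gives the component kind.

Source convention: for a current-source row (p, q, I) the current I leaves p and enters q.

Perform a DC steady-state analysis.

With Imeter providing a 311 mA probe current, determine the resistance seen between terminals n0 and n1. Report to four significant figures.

R_eq = 1.523 Ω

Element admittances at DC:
  Y(R1) = 0.01340 S between n5,n0
  Y(R2) = 0.0001610 S between n1,n2
  Y(R3) = 0.004831 S between n0,n4
  Y(R4) = 0.5587 S between n4,n5
  Y(R5) = 0.7353 S between n3,n1
  Y(R6) = 0.0002890 S between n0,n1
  Y(R7) = 0.06579 S between n2,n5
  Y(R8) = 0.009615 S between n0,n1
  Y(R9) = 0.006452 S between n1,n5
  Y(R10) = 0.5917 S between n1,n0
  Y(R11) = 0.05435 S between n4,n0
  Y(R12) = 0.1323 S between n3,n2
  Y(R13) = 0.06579 S between n1,n5
  Y(R14) = 0.01681 S between n0,n2
  Y(R15) = 0.9709 S between n3,n1
  Y(R16) = 0.0008264 S between n3,n0
  Y(R17) = 0.009615 S between n4,n5
  Y(R18) = 0.008403 S between n1,n2
  Y(R19) = 0.001368 S between n1,n3
  Y(R20) = 0.0001488 S between n5,n1
  Imeter: injects 0.311 A into n1 (from n0)
Assemble and solve the 5×5 MNA system:
  V(n1)=0.4735  V(n2)=0.3794  V(n3)=0.4666  V(n4)=0.2615  V(n5)=0.2887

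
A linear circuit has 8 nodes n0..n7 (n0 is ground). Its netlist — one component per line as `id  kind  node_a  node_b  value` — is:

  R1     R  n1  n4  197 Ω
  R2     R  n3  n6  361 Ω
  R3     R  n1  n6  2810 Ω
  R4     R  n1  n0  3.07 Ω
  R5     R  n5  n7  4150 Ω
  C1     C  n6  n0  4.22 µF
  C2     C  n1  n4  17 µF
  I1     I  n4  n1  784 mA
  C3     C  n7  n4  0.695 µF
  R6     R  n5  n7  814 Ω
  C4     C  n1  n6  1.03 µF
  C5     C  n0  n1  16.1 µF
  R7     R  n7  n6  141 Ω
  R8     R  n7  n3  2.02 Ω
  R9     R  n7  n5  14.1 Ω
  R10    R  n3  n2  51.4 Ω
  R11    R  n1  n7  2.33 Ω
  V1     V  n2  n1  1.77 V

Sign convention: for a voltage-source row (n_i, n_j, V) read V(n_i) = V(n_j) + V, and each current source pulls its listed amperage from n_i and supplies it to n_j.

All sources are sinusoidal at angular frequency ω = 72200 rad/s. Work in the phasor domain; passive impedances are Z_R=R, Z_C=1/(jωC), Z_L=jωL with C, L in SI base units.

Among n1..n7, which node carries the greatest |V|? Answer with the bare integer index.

2

MNA unknowns: 7 node voltages V₁..V_7 plus 1 source current (V1)
R1: Y=0.005076+0.000j on G[1,4]
R2: Y=0.002770+0.000j on G[3,6]
R3: Y=0.0003559+0.000j on G[1,6]
R4: Y=0.3257+0.000j on G[1,0]
R5: Y=0.0002410+0.000j on G[5,7]
C1: Y=0.000+0.3047j on G[6,0]
C2: Y=0.000+1.227j on G[1,4]
I1: z[4]−=0.784, z[1]+=0.784
C3: Y=0.000+0.05018j on G[7,4]
R6: Y=0.001229+0.000j on G[5,7]
C4: Y=0.000+0.07437j on G[1,6]
C5: Y=0.000+1.162j on G[0,1]
R7: Y=0.007092+0.000j on G[7,6]
R8: Y=0.4950+0.000j on G[7,3]
R9: Y=0.07092+0.000j on G[7,5]
R10: Y=0.01946+0.000j on G[3,2]
R11: Y=0.4292+0.000j on G[1,7]
V1: row V2−V1=1.77, i_V1 at 2,1
solve → V1=-3.742e-05+0.0001409j, V2=1.770+0.0001409j, V3=0.07098-0.0006022j, V4=-0.002293+0.6138j, V5=0.004611-0.0006315j, V6=-7.858e-06-0.0005775j, V7=0.004611-0.0006315j
aux → i_V1=-0.03305-1.446e-05j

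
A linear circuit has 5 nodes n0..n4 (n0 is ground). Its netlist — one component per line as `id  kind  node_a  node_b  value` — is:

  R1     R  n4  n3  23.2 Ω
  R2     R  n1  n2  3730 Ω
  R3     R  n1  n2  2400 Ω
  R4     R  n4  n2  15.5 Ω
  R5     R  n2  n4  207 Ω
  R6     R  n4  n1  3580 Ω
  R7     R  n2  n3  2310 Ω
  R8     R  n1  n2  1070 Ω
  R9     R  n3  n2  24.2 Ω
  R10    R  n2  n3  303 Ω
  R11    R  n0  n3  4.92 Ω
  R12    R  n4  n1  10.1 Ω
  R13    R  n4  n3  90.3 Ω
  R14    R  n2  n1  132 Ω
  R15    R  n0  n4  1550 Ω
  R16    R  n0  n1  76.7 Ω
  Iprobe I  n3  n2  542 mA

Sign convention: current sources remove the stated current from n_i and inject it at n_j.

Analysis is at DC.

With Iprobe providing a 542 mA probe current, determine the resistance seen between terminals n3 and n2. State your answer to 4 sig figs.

R_eq = 12.32 Ω

MNA unknowns: 4 node voltages V₁..V_4
R1: Y=0.04310 on G[4,3]
R2: Y=0.0002681 on G[1,2]
R3: Y=0.0004167 on G[1,2]
R4: Y=0.06452 on G[4,2]
R5: Y=0.004831 on G[2,4]
R6: Y=0.0002793 on G[4,1]
R7: Y=0.0004329 on G[2,3]
R8: Y=0.0009346 on G[1,2]
R9: Y=0.04132 on G[3,2]
R10: Y=0.003300 on G[2,3]
R11: Y=0.2033 on G[0,3]
R12: Y=0.09901 on G[4,1]
R13: Y=0.01107 on G[4,3]
R14: Y=0.007576 on G[2,1]
R15: Y=0.0006452 on G[0,4]
R16: Y=0.01304 on G[0,1]
Iprobe: z[3]−=0.542, z[2]+=0.542
solve → V1=3.269, V2=6.457, V3=-0.2205, V4=3.403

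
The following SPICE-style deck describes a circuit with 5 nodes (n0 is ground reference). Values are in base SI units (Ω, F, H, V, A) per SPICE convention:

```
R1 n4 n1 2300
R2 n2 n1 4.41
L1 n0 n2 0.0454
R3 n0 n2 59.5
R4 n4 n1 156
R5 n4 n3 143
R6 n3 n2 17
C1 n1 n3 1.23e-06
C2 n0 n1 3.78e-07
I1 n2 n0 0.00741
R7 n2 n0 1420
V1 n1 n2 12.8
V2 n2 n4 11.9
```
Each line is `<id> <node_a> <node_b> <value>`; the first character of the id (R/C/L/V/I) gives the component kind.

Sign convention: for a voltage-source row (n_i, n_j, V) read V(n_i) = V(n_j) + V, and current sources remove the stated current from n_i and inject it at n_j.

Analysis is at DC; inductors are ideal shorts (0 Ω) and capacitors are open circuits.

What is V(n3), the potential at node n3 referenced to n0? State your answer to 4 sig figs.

Apply KCL at each of the 4 non-ground nodes and solve the resulting linear system.
Node n1: branches {R1, R2, R4, C1, C2, V1} → V_1 = 12.80
Node n2: branches {R2, L1, R3, R6, I1, R7, V1, V2} → V_2 = 0.000
Node n3: branches {R5, R6, C1} → V_3 = -1.264
Node n4: branches {R1, R4, R5, V2} → V_4 = -11.90
Source currents: i(L1)=0.007410, i(V1)=-3.072, i(V2)=-0.2434

-1.264 V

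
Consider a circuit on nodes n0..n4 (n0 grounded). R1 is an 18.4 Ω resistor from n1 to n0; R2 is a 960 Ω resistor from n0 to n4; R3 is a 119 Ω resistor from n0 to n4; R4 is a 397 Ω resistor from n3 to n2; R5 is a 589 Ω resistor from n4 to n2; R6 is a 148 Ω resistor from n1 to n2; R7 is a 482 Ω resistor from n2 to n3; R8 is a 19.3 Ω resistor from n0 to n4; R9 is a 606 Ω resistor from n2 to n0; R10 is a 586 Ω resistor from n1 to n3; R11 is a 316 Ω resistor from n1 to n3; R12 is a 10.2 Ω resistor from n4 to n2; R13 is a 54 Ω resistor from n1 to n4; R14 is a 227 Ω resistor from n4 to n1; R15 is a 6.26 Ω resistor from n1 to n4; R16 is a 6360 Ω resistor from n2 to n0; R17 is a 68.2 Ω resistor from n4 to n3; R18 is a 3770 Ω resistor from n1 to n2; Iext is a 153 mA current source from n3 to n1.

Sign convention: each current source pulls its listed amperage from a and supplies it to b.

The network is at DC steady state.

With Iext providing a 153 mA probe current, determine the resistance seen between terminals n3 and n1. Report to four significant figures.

R_eq = 44.53 Ω

Apply KCL at each of the 4 non-ground nodes and solve the resulting linear system.
Node n1: branches {R1, R6, R10, R11, R13, R14, R15, R18, Iext} → V_1 = 0.2932
Node n2: branches {R4, R5, R6, R7, R9, R12, R16, R18} → V_2 = -0.4637
Node n3: branches {R4, R7, R10, R11, R17, Iext} → V_3 = -6.520
Node n4: branches {R2, R3, R5, R8, R12, R13, R14, R15, R17} → V_4 = -0.2464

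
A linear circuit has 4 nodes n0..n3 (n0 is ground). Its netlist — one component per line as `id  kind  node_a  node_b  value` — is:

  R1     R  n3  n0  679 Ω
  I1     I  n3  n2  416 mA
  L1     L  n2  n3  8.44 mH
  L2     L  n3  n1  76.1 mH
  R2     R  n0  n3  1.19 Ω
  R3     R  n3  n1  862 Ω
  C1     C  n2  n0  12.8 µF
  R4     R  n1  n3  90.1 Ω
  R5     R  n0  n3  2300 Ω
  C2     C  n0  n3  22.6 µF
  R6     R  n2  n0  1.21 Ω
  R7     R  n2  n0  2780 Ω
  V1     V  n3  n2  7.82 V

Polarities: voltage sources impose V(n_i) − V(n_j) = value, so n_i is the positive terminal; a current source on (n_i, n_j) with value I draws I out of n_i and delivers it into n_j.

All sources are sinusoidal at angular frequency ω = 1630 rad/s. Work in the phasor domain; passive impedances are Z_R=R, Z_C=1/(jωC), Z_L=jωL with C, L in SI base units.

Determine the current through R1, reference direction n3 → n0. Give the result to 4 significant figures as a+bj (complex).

MNA unknowns: 3 node voltages V₁..V_3 plus 1 source current (V1)
R1: Y=0.001473+0.000j on G[3,0]
I1: z[3]−=0.416, z[2]+=0.416
L1: Y=0.000-0.07269j on G[2,3]
L2: Y=0.000-0.008062j on G[3,1]
R2: Y=0.8403+0.000j on G[0,3]
R3: Y=0.001160+0.000j on G[3,1]
C1: Y=0.000+0.02086j on G[2,0]
R4: Y=0.01110+0.000j on G[1,3]
R5: Y=0.0004348+0.000j on G[0,3]
C2: Y=0.000+0.03684j on G[0,3]
R6: Y=0.8264+0.000j on G[2,0]
R7: Y=0.0003597+0.000j on G[2,0]
V1: row V3−V2=7.82, i_V1 at 3,2
solve → V1=3.873-0.03613j, V2=-3.947-0.03613j, V3=3.873-0.03613j
aux → i_V1=-3.679+0.4562j

0.005703-5.321e-05j A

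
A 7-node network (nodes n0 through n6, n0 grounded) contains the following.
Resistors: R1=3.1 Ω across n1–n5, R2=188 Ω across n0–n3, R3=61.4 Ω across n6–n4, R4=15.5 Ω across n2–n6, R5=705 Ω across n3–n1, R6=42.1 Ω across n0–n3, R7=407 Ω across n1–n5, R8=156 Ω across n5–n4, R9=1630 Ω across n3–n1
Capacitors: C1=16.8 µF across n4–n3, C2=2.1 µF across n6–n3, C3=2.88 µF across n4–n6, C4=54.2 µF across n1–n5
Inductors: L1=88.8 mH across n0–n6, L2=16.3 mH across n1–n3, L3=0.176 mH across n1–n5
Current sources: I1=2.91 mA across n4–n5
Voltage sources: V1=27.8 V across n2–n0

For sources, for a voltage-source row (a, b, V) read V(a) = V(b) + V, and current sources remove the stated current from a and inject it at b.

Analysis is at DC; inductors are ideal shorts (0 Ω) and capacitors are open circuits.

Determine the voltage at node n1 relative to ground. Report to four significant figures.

0.06201 V

Apply KCL at each of the 6 non-ground nodes and solve the resulting linear system.
Node n1: branches {R1, R5, R7, C4, L2, L3, R9} → V_1 = 0.06201
Node n2: branches {R4, V1} → V_2 = 27.80
Node n3: branches {C1, R2, C2, R5, R6, L2, R9} → V_3 = 0.06201
Node n4: branches {C1, R3, C3, R8, I1} → V_4 = -0.1107
Node n5: branches {R1, R7, C4, R8, L3, I1} → V_5 = 0.06201
Node n6: branches {C2, R3, L1, C3, R4} → V_6 = 0.000
Source currents: i(L1)=-1.792, i(L2)=0.001803, i(L3)=-0.001803, i(V1)=-1.794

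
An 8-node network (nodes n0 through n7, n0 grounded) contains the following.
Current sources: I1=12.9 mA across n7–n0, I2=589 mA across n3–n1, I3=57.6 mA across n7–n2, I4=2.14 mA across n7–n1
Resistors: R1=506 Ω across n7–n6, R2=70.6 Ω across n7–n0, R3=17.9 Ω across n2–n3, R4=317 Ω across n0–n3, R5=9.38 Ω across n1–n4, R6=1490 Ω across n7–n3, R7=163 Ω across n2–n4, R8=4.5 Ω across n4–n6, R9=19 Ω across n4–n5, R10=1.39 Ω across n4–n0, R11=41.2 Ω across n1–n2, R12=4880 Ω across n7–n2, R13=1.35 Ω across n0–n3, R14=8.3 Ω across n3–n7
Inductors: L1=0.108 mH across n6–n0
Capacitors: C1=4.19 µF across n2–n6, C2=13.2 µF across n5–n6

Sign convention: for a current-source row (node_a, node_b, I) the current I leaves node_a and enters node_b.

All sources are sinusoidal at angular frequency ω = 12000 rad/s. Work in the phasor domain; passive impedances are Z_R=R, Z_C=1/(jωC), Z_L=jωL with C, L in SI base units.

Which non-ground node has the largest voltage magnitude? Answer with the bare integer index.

1

MNA unknowns: 7 node voltages V₁..V_7
I1: z[7]−=0.0129, z[0]+=0.0129
R1: Y=0.001976+0.000j on G[7,6]
R2: Y=0.01416+0.000j on G[7,0]
R3: Y=0.05587+0.000j on G[2,3]
R4: Y=0.003155+0.000j on G[0,3]
I2: z[3]−=0.589, z[1]+=0.589
R5: Y=0.1066+0.000j on G[1,4]
R6: Y=0.0006711+0.000j on G[7,3]
R7: Y=0.006135+0.000j on G[2,4]
L1: Y=0.000-0.7716j on G[6,0]
R8: Y=0.2222+0.000j on G[4,6]
R9: Y=0.05263+0.000j on G[4,5]
R10: Y=0.7194+0.000j on G[4,0]
R11: Y=0.02427+0.000j on G[1,2]
R12: Y=0.0002049+0.000j on G[7,2]
I3: z[7]−=0.0576, z[2]+=0.0576
C1: Y=0.000+0.05028j on G[2,6]
R13: Y=0.7407+0.000j on G[0,3]
R14: Y=0.1205+0.000j on G[3,7]
C2: Y=0.000+0.1584j on G[5,6]
I4: z[7]−=0.00214, z[1]+=0.00214
solve → V1=5.128-0.1012j, V2=1.115-0.7124j, V3=-0.7253-0.04852j, V4=0.4965+0.03796j, V5=-0.02233+0.06866j, V6=-0.01213+0.2410j, V7=-1.166-0.04035j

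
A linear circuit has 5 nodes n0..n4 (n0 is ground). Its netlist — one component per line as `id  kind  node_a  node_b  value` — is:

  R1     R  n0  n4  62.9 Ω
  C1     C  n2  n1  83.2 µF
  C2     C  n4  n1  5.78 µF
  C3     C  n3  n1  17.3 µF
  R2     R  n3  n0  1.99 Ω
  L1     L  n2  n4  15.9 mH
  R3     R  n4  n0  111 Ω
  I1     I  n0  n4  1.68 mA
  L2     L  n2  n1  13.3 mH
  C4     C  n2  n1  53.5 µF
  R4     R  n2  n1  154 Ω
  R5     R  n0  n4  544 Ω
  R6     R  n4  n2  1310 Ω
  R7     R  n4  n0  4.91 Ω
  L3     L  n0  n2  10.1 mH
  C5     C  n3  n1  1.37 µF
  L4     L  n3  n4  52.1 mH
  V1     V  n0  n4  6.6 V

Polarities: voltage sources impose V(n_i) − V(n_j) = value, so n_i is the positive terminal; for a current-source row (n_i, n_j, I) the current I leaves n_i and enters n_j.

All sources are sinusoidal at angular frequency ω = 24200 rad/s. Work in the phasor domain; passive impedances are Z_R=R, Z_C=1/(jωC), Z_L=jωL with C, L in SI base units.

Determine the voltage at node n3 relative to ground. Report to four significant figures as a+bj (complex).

-0.2748-1.325j V

Apply KCL at each of the 4 non-ground nodes and solve the resulting linear system.
Node n1: branches {C1, C2, C3, L2, C4, R4, C5} → V_1 = -1.760-1.017j
Node n2: branches {C1, L1, L2, C4, R4, R6, L3} → V_2 = -1.758-1.018j
Node n3: branches {C3, R2, C5, L4} → V_3 = -0.2748-1.325j
Node n4: branches {R1, C2, L1, R3, I1, R5, R6, R7, L4, V1} → V_4 = -6.600+0.000j
Source currents: i(V1)=-1.665-0.6587j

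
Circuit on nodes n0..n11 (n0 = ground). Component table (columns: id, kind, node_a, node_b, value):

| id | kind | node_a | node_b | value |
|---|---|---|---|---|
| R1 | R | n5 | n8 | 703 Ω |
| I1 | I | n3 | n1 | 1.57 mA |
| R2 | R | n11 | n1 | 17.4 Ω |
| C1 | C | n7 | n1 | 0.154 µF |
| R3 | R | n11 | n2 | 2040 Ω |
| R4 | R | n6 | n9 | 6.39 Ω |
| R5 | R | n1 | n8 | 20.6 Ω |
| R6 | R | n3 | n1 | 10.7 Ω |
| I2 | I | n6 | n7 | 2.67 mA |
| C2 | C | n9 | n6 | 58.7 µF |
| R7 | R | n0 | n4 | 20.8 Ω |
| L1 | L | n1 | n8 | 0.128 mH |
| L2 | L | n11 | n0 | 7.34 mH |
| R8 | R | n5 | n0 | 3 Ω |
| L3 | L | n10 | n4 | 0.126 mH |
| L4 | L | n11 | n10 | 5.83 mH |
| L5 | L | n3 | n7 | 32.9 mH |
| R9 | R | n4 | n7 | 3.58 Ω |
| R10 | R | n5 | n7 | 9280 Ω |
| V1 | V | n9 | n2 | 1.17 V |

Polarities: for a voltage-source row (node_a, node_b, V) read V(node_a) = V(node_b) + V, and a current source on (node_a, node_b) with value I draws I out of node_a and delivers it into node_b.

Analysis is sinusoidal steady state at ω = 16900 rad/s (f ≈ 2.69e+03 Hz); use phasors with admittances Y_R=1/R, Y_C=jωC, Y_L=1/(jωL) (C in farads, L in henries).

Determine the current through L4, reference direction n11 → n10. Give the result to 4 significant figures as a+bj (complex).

-0.001562+0.0002318j A

MNA unknowns: 11 node voltages V₁..V_11 plus 1 source current (V1)
R1: Y=0.001422+0.000j on G[5,8]
I1: z[3]−=0.00157, z[1]+=0.00157
R2: Y=0.05747+0.000j on G[11,1]
C1: Y=0.000+0.002603j on G[7,1]
R3: Y=0.0004902+0.000j on G[11,2]
R4: Y=0.1565+0.000j on G[6,9]
R5: Y=0.04854+0.000j on G[1,8]
R6: Y=0.09346+0.000j on G[3,1]
I2: z[6]−=0.00267, z[7]+=0.00267
C2: Y=0.000+0.9920j on G[9,6]
R7: Y=0.04808+0.000j on G[0,4]
L1: Y=0.000-0.4623j on G[1,8]
L2: Y=0.000-0.008062j on G[11,0]
R8: Y=0.3333+0.000j on G[5,0]
L3: Y=0.000-0.4696j on G[10,4]
L4: Y=0.000-0.01015j on G[11,10]
L5: Y=0.000-0.001799j on G[3,7]
R9: Y=0.2793+0.000j on G[4,7]
R10: Y=0.0001078+0.000j on G[5,7]
V1: row V9−V2=1.17, i_V1 at 9,2
solve → V1=6.482e-05-0.1488j, V2=-5.445-0.1525j, V3=-0.01376-0.1497j, V4=0.02550+0.004733j, V5=9.779e-06-0.0006302j, V6=-4.275-0.1499j, V7=0.03548+0.004719j, V8=-0.0003857-0.1487j, V9=-4.275-0.1525j, V10=0.02501+0.001408j, V11=0.002173-0.1525j
aux → i_V1=-0.002670+0.000j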